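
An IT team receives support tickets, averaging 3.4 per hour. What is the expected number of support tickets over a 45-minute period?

2.55

E[N] = λt = 3.4 × 0.75 = 2.55 (a 45-minute period = 0.75 hours).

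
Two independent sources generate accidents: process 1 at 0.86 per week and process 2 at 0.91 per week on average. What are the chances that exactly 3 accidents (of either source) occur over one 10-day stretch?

Independent Poisson processes superpose: combined rate λ = 0.86 + 0.91 = 1.77 per week.
Over the interval, μ = 1.77 × 10/7 ≈ 2.52857 (a 10-day stretch = 10/7 weeks).
P(N = 3) = e^(−2.52857) · 2.52857^3/3! ≈ 0.2149.

0.2149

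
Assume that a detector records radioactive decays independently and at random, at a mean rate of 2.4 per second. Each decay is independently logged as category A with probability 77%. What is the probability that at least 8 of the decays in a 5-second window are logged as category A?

Thinning: the decays that are logged as category A themselves form a Poisson process with rate 0.77 × 2.4 = 1.848 per second.
Over the interval, μ = 1.848 × 5 = 9.24 (a 5-second window = 5 seconds).
P(N ≥ 8) = 1 − P(N ≤ 7) ≈ 0.7035.

0.7035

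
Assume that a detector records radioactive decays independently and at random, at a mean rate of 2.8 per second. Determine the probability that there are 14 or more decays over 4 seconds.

0.2376

Over the interval, μ = 2.8 × 4 = 11.2 (4 seconds).
P(N ≥ 14) = 1 − P(N ≤ 13) = 1 − Σ_{j=0}^{13} e^(−μ) μ^j/j! ≈ 0.2376.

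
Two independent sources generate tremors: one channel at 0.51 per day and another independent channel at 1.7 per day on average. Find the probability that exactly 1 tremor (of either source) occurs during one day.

0.2424

Independent Poisson processes superpose: combined rate λ = 0.51 + 1.7 = 2.21 per day.
So μ = 2.21.
P(N = 1) = e^(−2.21) · 2.21^1/1! ≈ 0.2424.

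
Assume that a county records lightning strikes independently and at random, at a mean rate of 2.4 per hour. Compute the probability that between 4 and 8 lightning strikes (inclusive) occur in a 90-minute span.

0.4731

Over the interval, μ = 2.4 × 1.5 = 3.6 (a 90-minute span = 1.5 hours).
P(4 ≤ N ≤ 8) = Σ_{j=4}^{8} e^(−3.6) · 3.6^j/j! ≈ 0.4731.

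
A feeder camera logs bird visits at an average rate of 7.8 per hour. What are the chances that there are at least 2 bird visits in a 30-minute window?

0.9008

Over the interval, μ = 7.8 × 0.5 = 3.9 (a 30-minute window = 0.5 hours).
P(N ≥ 2) = 1 − P(N ≤ 1) = 1 − Σ_{j=0}^{1} e^(−μ) μ^j/j! ≈ 0.9008.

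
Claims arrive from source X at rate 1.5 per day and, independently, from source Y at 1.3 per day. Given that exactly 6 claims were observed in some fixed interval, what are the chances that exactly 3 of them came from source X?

Given the total, each event is independently from source X with probability p = λ_X/(λ_X+λ_Y) = 1.5/2.8 ≈ 0.5357.
So K ~ Binomial(6, 1.5/2.8): P(K = 3) = C(6,3) · (1.5/2.8)^3 · (1.3/2.8)^3 ≈ 0.3077.

0.3077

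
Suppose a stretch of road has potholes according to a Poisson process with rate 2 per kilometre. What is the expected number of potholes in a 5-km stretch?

10

E[N] = λt = 2 × 5 = 10 (a 5-km stretch = 5 kilometres).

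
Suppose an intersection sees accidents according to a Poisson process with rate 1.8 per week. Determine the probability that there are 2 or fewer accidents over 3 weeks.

Over the interval, μ = 1.8 × 3 = 5.4 (3 weeks).
P(N ≤ 2) = Σ_{j=0}^{2} e^(−μ) μ^j/j! ≈ 0.0948.

0.0948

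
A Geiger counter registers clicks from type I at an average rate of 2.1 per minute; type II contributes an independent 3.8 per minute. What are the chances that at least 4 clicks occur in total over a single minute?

0.8396

Independent Poisson processes superpose: combined rate λ = 2.1 + 3.8 = 5.9 per minute.
So μ = 5.9.
P(N ≥ 4) = 1 − P(N ≤ 3) ≈ 0.8396.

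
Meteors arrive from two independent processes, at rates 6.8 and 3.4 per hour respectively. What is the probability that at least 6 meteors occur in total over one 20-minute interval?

Independent Poisson processes superpose: combined rate λ = 6.8 + 3.4 = 10.2 per hour.
Over the interval, μ = 10.2 × 1/3 = 3.4 (a 20-minute interval = 1/3 hours).
P(N ≥ 6) = 1 − P(N ≤ 5) ≈ 0.1295.

0.1295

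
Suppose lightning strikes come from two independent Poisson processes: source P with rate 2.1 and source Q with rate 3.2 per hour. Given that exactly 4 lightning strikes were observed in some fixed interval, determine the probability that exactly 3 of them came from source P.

Given the total, each event is independently from source P with probability p = λ_P/(λ_P+λ_Q) = 2.1/5.3 ≈ 0.3962.
So K ~ Binomial(4, 2.1/5.3): P(K = 3) = C(4,3) · (2.1/5.3)^3 · (3.2/5.3)^1 ≈ 0.1502.

0.1502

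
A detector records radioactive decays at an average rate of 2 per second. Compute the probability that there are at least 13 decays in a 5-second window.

0.2084

Over the interval, μ = 2 × 5 = 10 (a 5-second window = 5 seconds).
P(N ≥ 13) = 1 − P(N ≤ 12) = 1 − Σ_{j=0}^{12} e^(−μ) μ^j/j! ≈ 0.2084.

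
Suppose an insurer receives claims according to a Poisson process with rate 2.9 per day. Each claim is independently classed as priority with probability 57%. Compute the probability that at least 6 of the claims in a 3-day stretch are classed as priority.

0.3768

Thinning: the claims that are classed as priority themselves form a Poisson process with rate 0.57 × 2.9 = 1.653 per day.
Over the interval, μ = 1.653 × 3 = 4.959 (a 3-day stretch = 3 days).
P(N ≥ 6) = 1 − P(N ≤ 5) ≈ 0.3768.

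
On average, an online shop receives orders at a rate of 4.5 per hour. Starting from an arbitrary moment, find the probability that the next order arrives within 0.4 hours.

Inter-arrival times are exponential with rate λ = 4.5 per hour.
P(T ≤ 0.4) = 1 − e^(−λt) = 1 − e^(−4.5 × 0.4) = 1 − e^(−1.8) ≈ 0.8347.

0.8347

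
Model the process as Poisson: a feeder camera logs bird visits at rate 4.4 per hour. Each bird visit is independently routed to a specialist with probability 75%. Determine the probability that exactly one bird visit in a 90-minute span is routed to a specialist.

0.0351

Thinning: the bird visits that are routed to a specialist themselves form a Poisson process with rate 0.75 × 4.4 = 3.3 per hour.
Over the interval, μ = 3.3 × 1.5 = 4.95 (a 90-minute span = 1.5 hours).
P(N = 1) = e^(−4.95) · 4.95^1/1! ≈ 0.0351.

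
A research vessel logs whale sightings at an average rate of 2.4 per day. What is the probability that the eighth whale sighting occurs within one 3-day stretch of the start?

Over the interval, μ = 2.4 × 3 = 7.2 (a 3-day stretch = 3 days).
The eighth arrival falls in the interval iff at least 8 events occur there: P(S_8 ≤ t) = P(N ≥ 8) = 1 − P(N ≤ 7) ≈ 0.4311.

0.4311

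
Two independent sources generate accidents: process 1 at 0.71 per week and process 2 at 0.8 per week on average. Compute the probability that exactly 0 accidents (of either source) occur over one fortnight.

Independent Poisson processes superpose: combined rate λ = 0.71 + 0.8 = 1.51 per week.
Over the interval, μ = 1.51 × 2 = 3.02 (a fortnight = 2 weeks).
P(N = 0) = e^(−3.02) · 3.02^0/0! ≈ 0.0488.

0.0488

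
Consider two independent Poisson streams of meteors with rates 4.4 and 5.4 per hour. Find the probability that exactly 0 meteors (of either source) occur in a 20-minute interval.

Independent Poisson processes superpose: combined rate λ = 4.4 + 5.4 = 9.8 per hour.
Over the interval, μ = 9.8 × 1/3 ≈ 3.26667 (a 20-minute interval = 1/3 hours).
P(N = 0) = e^(−3.26667) · 3.26667^0/0! ≈ 0.0381.

0.0381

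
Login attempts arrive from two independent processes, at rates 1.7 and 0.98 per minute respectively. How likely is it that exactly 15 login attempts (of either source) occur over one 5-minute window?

Independent Poisson processes superpose: combined rate λ = 1.7 + 0.98 = 2.68 per minute.
Over the interval, μ = 2.68 × 5 = 13.4 (a 5-minute window = 5 minutes).
P(N = 15) = e^(−13.4) · 13.4^15/15! ≈ 0.0934.

0.0934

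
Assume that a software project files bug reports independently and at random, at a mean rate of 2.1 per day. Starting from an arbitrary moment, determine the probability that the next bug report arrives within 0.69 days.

Inter-arrival times are exponential with rate λ = 2.1 per day.
P(T ≤ 0.69) = 1 − e^(−λt) = 1 − e^(−2.1 × 0.69) = 1 − e^(−1.449) ≈ 0.7652.

0.7652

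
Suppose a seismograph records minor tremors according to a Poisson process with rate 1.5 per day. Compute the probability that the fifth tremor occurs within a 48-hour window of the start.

0.1847

Over the interval, μ = 1.5 × 2 = 3 (a 48-hour window = 2 days).
The fifth arrival falls in the interval iff at least 5 events occur there: P(S_5 ≤ t) = P(N ≥ 5) = 1 − P(N ≤ 4) ≈ 0.1847.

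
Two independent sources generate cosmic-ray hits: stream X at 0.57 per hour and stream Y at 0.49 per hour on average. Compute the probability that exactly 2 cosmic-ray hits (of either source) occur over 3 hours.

0.2103

Independent Poisson processes superpose: combined rate λ = 0.57 + 0.49 = 1.06 per hour.
Over the interval, μ = 1.06 × 3 = 3.18 (3 hours).
P(N = 2) = e^(−3.18) · 3.18^2/2! ≈ 0.2103.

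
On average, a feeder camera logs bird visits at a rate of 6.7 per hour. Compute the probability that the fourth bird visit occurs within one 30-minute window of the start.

0.4307

Over the interval, μ = 6.7 × 0.5 = 3.35 (a 30-minute window = 0.5 hours).
The fourth arrival falls in the interval iff at least 4 events occur there: P(S_4 ≤ t) = P(N ≥ 4) = 1 − P(N ≤ 3) ≈ 0.4307.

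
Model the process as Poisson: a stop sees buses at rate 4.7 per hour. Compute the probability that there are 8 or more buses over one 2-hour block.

0.7208

Over the interval, μ = 4.7 × 2 = 9.4 (a 2-hour block = 2 hours).
P(N ≥ 8) = 1 − P(N ≤ 7) = 1 − Σ_{j=0}^{7} e^(−μ) μ^j/j! ≈ 0.7208.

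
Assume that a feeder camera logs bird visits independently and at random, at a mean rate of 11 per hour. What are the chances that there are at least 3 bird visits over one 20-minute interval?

0.7089

Over the interval, μ = 11 × 1/3 ≈ 3.66667 (a 20-minute interval = 1/3 hours).
P(N ≥ 3) = 1 − P(N ≤ 2) = 1 − Σ_{j=0}^{2} e^(−μ) μ^j/j! ≈ 0.7089.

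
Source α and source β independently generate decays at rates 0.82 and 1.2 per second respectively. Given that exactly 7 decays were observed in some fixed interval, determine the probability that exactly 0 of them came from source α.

Given the total, each event is independently from source α with probability p = λ_α/(λ_α+λ_β) = 0.82/2.02 ≈ 0.4059.
So K ~ Binomial(7, 0.82/2.02): P(K = 0) = C(7,0) · (0.82/2.02)^0 · (1.2/2.02)^7 ≈ 0.0261.

0.0261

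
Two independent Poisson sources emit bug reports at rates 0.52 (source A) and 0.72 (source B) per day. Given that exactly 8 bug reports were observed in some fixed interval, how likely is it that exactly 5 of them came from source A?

0.1422

Given the total, each event is independently from source A with probability p = λ_A/(λ_A+λ_B) = 0.52/1.24 ≈ 0.4194.
So K ~ Binomial(8, 0.52/1.24): P(K = 5) = C(8,5) · (0.52/1.24)^5 · (0.72/1.24)^3 ≈ 0.1422.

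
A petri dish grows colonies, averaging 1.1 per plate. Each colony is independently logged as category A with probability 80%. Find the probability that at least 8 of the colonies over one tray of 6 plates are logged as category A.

0.1642

Thinning: the colonies that are logged as category A themselves form a Poisson process with rate 0.8 × 1.1 = 0.88 per plate.
Over the interval, μ = 0.88 × 6 = 5.28 (a tray of 6 plates = 6 plates).
P(N ≥ 8) = 1 − P(N ≤ 7) ≈ 0.1642.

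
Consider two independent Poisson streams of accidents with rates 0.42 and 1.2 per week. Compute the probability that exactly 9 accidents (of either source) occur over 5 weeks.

Independent Poisson processes superpose: combined rate λ = 0.42 + 1.2 = 1.62 per week.
Over the interval, μ = 1.62 × 5 = 8.1 (5 weeks).
P(N = 9) = e^(−8.1) · 8.1^9/9! ≈ 0.1256.

0.1256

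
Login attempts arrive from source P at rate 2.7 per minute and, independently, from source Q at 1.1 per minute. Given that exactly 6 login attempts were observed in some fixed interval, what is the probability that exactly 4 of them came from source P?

0.3204

Given the total, each event is independently from source P with probability p = λ_P/(λ_P+λ_Q) = 2.7/3.8 ≈ 0.7105.
So K ~ Binomial(6, 2.7/3.8): P(K = 4) = C(6,4) · (2.7/3.8)^4 · (1.1/3.8)^2 ≈ 0.3204.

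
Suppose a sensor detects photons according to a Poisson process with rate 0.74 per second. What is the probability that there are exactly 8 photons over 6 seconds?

Over the interval, μ = 0.74 × 6 = 4.44 (6 seconds).
P(N = 8) = e^(−μ) μ^8/8! = e^(−4.44) · 4.44^8/40320 ≈ 0.0442.

0.0442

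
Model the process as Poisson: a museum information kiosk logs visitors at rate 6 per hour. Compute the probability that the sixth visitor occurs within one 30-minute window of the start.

0.0839

Over the interval, μ = 6 × 0.5 = 3 (a 30-minute window = 0.5 hours).
The sixth arrival falls in the interval iff at least 6 events occur there: P(S_6 ≤ t) = P(N ≥ 6) = 1 − P(N ≤ 5) ≈ 0.0839.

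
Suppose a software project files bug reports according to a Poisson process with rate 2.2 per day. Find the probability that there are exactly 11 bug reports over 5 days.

Over the interval, μ = 2.2 × 5 = 11 (5 days).
P(N = 11) = e^(−μ) μ^11/11! = e^(−11) · 11^11/39916800 ≈ 0.1194.

0.1194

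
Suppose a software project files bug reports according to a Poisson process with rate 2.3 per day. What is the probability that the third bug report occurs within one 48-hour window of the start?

Over the interval, μ = 2.3 × 2 = 4.6 (a 48-hour window = 2 days).
The third arrival falls in the interval iff at least 3 events occur there: P(S_3 ≤ t) = P(N ≥ 3) = 1 − P(N ≤ 2) ≈ 0.8374.

0.8374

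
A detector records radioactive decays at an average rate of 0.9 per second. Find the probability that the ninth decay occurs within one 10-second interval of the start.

Over the interval, μ = 0.9 × 10 = 9 (a 10-second interval = 10 seconds).
The ninth arrival falls in the interval iff at least 9 events occur there: P(S_9 ≤ t) = P(N ≥ 9) = 1 − P(N ≤ 8) ≈ 0.5443.

0.5443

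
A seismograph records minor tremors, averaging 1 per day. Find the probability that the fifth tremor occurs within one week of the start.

Over the interval, μ = 1 × 7 = 7 (a week = 7 days).
The fifth arrival falls in the interval iff at least 5 events occur there: P(S_5 ≤ t) = P(N ≥ 5) = 1 − P(N ≤ 4) ≈ 0.8270.

0.8270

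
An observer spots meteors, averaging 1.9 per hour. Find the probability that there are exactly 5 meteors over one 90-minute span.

0.0906

Over the interval, μ = 1.9 × 1.5 = 2.85 (a 90-minute span = 1.5 hours).
P(N = 5) = e^(−μ) μ^5/5! = e^(−2.85) · 2.85^5/120 ≈ 0.0906.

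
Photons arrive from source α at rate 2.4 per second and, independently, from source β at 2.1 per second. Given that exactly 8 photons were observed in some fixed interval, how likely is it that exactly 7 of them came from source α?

0.0458

Given the total, each event is independently from source α with probability p = λ_α/(λ_α+λ_β) = 2.4/4.5 ≈ 0.5333.
So K ~ Binomial(8, 2.4/4.5): P(K = 7) = C(8,7) · (2.4/4.5)^7 · (2.1/4.5)^1 ≈ 0.0458.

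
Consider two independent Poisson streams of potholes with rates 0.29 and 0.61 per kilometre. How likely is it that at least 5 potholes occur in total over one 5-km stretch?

Independent Poisson processes superpose: combined rate λ = 0.29 + 0.61 = 0.9 per kilometre.
Over the interval, μ = 0.9 × 5 = 4.5 (a 5-km stretch = 5 kilometres).
P(N ≥ 5) = 1 − P(N ≤ 4) ≈ 0.4679.

0.4679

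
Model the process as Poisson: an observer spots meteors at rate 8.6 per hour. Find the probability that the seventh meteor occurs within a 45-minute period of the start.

Over the interval, μ = 8.6 × 0.75 = 6.45 (a 45-minute period = 0.75 hours).
The seventh arrival falls in the interval iff at least 7 events occur there: P(S_7 ≤ t) = P(N ≥ 7) = 1 − P(N ≤ 6) ≈ 0.4656.

0.4656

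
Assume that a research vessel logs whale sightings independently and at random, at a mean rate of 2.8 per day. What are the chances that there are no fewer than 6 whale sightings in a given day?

With mean μ = 2.8 per day,
P(N ≥ 6) = 1 − P(N ≤ 5) = 1 − Σ_{j=0}^{5} e^(−μ) μ^j/j! ≈ 0.0651.

0.0651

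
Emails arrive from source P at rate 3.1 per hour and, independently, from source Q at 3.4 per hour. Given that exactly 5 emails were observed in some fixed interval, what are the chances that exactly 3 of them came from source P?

0.2968

Given the total, each event is independently from source P with probability p = λ_P/(λ_P+λ_Q) = 3.1/6.5 ≈ 0.4769.
So K ~ Binomial(5, 3.1/6.5): P(K = 3) = C(5,3) · (3.1/6.5)^3 · (3.4/6.5)^2 ≈ 0.2968.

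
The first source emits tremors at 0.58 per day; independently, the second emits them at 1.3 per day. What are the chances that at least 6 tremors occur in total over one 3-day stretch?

0.4949

Independent Poisson processes superpose: combined rate λ = 0.58 + 1.3 = 1.88 per day.
Over the interval, μ = 1.88 × 3 = 5.64 (a 3-day stretch = 3 days).
P(N ≥ 6) = 1 − P(N ≤ 5) ≈ 0.4949.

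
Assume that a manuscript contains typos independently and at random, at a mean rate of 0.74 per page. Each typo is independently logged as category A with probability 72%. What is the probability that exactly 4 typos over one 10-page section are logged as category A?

Thinning: the typos that are logged as category A themselves form a Poisson process with rate 0.72 × 0.74 = 0.5328 per page.
Over the interval, μ = 0.5328 × 10 = 5.328 (a 10-page section = 10 pages).
P(N = 4) = e^(−5.328) · 5.328^4/4! ≈ 0.1630.

0.1630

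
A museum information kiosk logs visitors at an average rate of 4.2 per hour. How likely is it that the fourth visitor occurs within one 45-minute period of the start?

Over the interval, μ = 4.2 × 0.75 = 3.15 (a 45-minute period = 0.75 hours).
The fourth arrival falls in the interval iff at least 4 events occur there: P(S_4 ≤ t) = P(N ≥ 4) = 1 − P(N ≤ 3) ≈ 0.3863.

0.3863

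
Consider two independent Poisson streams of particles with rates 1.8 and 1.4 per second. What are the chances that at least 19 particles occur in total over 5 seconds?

0.2577

Independent Poisson processes superpose: combined rate λ = 1.8 + 1.4 = 3.2 per second.
Over the interval, μ = 3.2 × 5 = 16 (5 seconds).
P(N ≥ 19) = 1 − P(N ≤ 18) ≈ 0.2577.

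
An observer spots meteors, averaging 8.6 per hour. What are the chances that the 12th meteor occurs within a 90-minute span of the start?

Over the interval, μ = 8.6 × 1.5 = 12.9 (a 90-minute span = 1.5 hours).
The 12th arrival falls in the interval iff at least 12 events occur there: P(S_12 ≤ t) = P(N ≥ 12) = 1 − P(N ≤ 11) ≈ 0.6366.

0.6366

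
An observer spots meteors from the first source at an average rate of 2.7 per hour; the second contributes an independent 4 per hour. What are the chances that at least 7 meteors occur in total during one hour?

Independent Poisson processes superpose: combined rate λ = 2.7 + 4 = 6.7 per hour.
So μ = 6.7.
P(N ≥ 7) = 1 − P(N ≤ 6) ≈ 0.5047.

0.5047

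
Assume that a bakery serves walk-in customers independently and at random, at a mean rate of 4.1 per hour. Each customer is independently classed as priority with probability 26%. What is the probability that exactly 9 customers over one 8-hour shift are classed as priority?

0.1301

Thinning: the customers that are classed as priority themselves form a Poisson process with rate 0.26 × 4.1 = 1.066 per hour.
Over the interval, μ = 1.066 × 8 = 8.528 (an 8-hour shift = 8 hours).
P(N = 9) = e^(−8.528) · 8.528^9/9! ≈ 0.1301.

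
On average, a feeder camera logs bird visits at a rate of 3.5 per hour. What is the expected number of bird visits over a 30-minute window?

1.75

E[N] = λt = 3.5 × 0.5 = 1.75 (a 30-minute window = 0.5 hours).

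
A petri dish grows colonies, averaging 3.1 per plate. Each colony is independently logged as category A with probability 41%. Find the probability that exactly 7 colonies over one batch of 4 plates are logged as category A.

Thinning: the colonies that are logged as category A themselves form a Poisson process with rate 0.41 × 3.1 = 1.271 per plate.
Over the interval, μ = 1.271 × 4 = 5.084 (a batch of 4 plates = 4 plates).
P(N = 7) = e^(−5.084) · 5.084^7/7! ≈ 0.1079.

0.1079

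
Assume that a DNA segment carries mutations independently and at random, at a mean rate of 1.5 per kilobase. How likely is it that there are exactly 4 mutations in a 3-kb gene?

0.1898

Over the interval, μ = 1.5 × 3 = 4.5 (a 3-kb gene = 3 kilobases).
P(N = 4) = e^(−μ) μ^4/4! = e^(−4.5) · 4.5^4/24 ≈ 0.1898.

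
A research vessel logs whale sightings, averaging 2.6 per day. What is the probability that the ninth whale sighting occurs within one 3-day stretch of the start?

Over the interval, μ = 2.6 × 3 = 7.8 (a 3-day stretch = 3 days).
The ninth arrival falls in the interval iff at least 9 events occur there: P(S_9 ≤ t) = P(N ≥ 9) = 1 − P(N ≤ 8) ≈ 0.3796.

0.3796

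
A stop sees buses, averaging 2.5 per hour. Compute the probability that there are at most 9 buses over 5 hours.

0.2014

Over the interval, μ = 2.5 × 5 = 12.5 (5 hours).
P(N ≤ 9) = Σ_{j=0}^{9} e^(−μ) μ^j/j! ≈ 0.2014.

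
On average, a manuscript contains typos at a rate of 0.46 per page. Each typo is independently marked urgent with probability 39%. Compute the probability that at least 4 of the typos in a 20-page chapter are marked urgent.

0.4822

Thinning: the typos that are marked urgent themselves form a Poisson process with rate 0.39 × 0.46 = 0.1794 per page.
Over the interval, μ = 0.1794 × 20 = 3.588 (a 20-page chapter = 20 pages).
P(N ≥ 4) = 1 − P(N ≤ 3) ≈ 0.4822.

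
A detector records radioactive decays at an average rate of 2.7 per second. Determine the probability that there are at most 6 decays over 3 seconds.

0.3013

Over the interval, μ = 2.7 × 3 = 8.1 (3 seconds).
P(N ≤ 6) = Σ_{j=0}^{6} e^(−μ) μ^j/j! ≈ 0.3013.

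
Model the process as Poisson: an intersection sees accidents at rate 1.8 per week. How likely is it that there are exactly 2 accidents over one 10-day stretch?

0.2527

Over the interval, μ = 1.8 × 10/7 ≈ 2.57143 (a 10-day stretch = 10/7 weeks).
P(N = 2) = e^(−μ) μ^2/2! = e^(−2.57143) · 2.57143^2/2 ≈ 0.2527.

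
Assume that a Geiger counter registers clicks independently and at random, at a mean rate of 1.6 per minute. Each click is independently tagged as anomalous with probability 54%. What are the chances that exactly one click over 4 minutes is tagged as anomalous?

Thinning: the clicks that are tagged as anomalous themselves form a Poisson process with rate 0.54 × 1.6 = 0.864 per minute.
Over the interval, μ = 0.864 × 4 = 3.456 (4 minutes).
P(N = 1) = e^(−3.456) · 3.456^1/1! ≈ 0.1091.

0.1091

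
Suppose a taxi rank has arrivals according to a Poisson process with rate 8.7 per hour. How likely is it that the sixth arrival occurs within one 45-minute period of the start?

0.6346

Over the interval, μ = 8.7 × 0.75 = 6.525 (a 45-minute period = 0.75 hours).
The sixth arrival falls in the interval iff at least 6 events occur there: P(S_6 ≤ t) = P(N ≥ 6) = 1 − P(N ≤ 5) ≈ 0.6346.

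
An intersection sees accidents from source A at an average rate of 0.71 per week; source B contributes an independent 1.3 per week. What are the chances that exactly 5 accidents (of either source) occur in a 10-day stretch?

Independent Poisson processes superpose: combined rate λ = 0.71 + 1.3 = 2.01 per week.
Over the interval, μ = 2.01 × 10/7 ≈ 2.87143 (a 10-day stretch = 10/7 weeks).
P(N = 5) = e^(−2.87143) · 2.87143^5/5! ≈ 0.0921.

0.0921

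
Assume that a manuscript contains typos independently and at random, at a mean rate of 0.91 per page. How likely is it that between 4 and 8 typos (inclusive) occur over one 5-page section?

Over the interval, μ = 0.91 × 5 = 4.55 (a 5-page section = 5 pages).
P(4 ≤ N ≤ 8) = Σ_{j=4}^{8} e^(−4.55) · 4.55^j/j! ≈ 0.6235.

0.6235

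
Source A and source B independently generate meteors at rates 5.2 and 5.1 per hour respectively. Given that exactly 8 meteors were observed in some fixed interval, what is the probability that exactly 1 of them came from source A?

0.0295

Given the total, each event is independently from source A with probability p = λ_A/(λ_A+λ_B) = 5.2/10.3 ≈ 0.5049.
So K ~ Binomial(8, 5.2/10.3): P(K = 1) = C(8,1) · (5.2/10.3)^1 · (5.1/10.3)^7 ≈ 0.0295.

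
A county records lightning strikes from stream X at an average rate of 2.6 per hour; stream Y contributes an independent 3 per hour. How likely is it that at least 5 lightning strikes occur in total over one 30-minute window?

0.1523

Independent Poisson processes superpose: combined rate λ = 2.6 + 3 = 5.6 per hour.
Over the interval, μ = 5.6 × 0.5 = 2.8 (a 30-minute window = 0.5 hours).
P(N ≥ 5) = 1 − P(N ≤ 4) ≈ 0.1523.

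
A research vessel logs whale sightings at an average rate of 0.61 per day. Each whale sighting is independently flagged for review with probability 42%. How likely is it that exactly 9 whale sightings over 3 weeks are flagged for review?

0.0480

Thinning: the whale sightings that are flagged for review themselves form a Poisson process with rate 0.42 × 0.61 = 0.2562 per day.
Over the interval, μ = 0.2562 × 21 = 5.3802 (3 weeks = 21 days).
P(N = 9) = e^(−5.3802) · 5.3802^9/9! ≈ 0.0480.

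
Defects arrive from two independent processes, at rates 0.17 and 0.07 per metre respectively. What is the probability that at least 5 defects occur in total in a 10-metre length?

0.0959

Independent Poisson processes superpose: combined rate λ = 0.17 + 0.07 = 0.24 per metre.
Over the interval, μ = 0.24 × 10 = 2.4 (a 10-metre length = 10 metres).
P(N ≥ 5) = 1 − P(N ≤ 4) ≈ 0.0959.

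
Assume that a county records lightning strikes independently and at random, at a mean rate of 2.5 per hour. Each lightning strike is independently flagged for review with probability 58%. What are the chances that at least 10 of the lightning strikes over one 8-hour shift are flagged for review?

Thinning: the lightning strikes that are flagged for review themselves form a Poisson process with rate 0.58 × 2.5 = 1.45 per hour.
Over the interval, μ = 1.45 × 8 = 11.6 (an 8-hour shift = 8 hours).
P(N ≥ 10) = 1 − P(N ≤ 9) ≈ 0.7209.

0.7209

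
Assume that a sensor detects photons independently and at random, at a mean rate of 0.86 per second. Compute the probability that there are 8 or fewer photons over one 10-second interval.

Over the interval, μ = 0.86 × 10 = 8.6 (a 10-second interval = 10 seconds).
P(N ≤ 8) = Σ_{j=0}^{8} e^(−μ) μ^j/j! ≈ 0.5094.

0.5094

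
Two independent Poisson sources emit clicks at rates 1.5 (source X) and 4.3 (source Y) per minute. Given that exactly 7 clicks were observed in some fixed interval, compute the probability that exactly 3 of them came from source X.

Given the total, each event is independently from source X with probability p = λ_X/(λ_X+λ_Y) = 1.5/5.8 ≈ 0.2586.
So K ~ Binomial(7, 1.5/5.8): P(K = 3) = C(7,3) · (1.5/5.8)^3 · (4.3/5.8)^4 ≈ 0.1829.

0.1829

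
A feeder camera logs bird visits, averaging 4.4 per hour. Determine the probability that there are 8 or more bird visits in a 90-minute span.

Over the interval, μ = 4.4 × 1.5 = 6.6 (a 90-minute span = 1.5 hours).
P(N ≥ 8) = 1 − P(N ≤ 7) = 1 − Σ_{j=0}^{7} e^(−μ) μ^j/j! ≈ 0.3419.

0.3419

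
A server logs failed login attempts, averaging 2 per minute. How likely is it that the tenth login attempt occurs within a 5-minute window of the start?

Over the interval, μ = 2 × 5 = 10 (a 5-minute window = 5 minutes).
The tenth arrival falls in the interval iff at least 10 events occur there: P(S_10 ≤ t) = P(N ≥ 10) = 1 − P(N ≤ 9) ≈ 0.5421.

0.5421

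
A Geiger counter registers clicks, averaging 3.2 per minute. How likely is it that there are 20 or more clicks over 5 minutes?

0.1878

Over the interval, μ = 3.2 × 5 = 16 (5 minutes).
P(N ≥ 20) = 1 − P(N ≤ 19) = 1 − Σ_{j=0}^{19} e^(−μ) μ^j/j! ≈ 0.1878.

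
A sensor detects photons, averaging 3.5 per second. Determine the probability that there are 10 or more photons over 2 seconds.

Over the interval, μ = 3.5 × 2 = 7 (2 seconds).
P(N ≥ 10) = 1 − P(N ≤ 9) = 1 − Σ_{j=0}^{9} e^(−μ) μ^j/j! ≈ 0.1695.

0.1695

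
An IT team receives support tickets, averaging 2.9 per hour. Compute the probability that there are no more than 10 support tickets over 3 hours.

0.7409

Over the interval, μ = 2.9 × 3 = 8.7 (3 hours).
P(N ≤ 10) = Σ_{j=0}^{10} e^(−μ) μ^j/j! ≈ 0.7409.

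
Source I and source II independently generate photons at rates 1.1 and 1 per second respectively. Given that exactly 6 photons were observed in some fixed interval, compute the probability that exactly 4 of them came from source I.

Given the total, each event is independently from source I with probability p = λ_I/(λ_I+λ_II) = 1.1/2.1 ≈ 0.5238.
So K ~ Binomial(6, 1.1/2.1): P(K = 4) = C(6,4) · (1.1/2.1)^4 · (1/2.1)^2 ≈ 0.2561.

0.2561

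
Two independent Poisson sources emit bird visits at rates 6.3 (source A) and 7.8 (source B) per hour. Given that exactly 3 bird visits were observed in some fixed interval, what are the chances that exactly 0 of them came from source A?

Given the total, each event is independently from source A with probability p = λ_A/(λ_A+λ_B) = 6.3/14.1 ≈ 0.4468.
So K ~ Binomial(3, 6.3/14.1): P(K = 0) = C(3,0) · (6.3/14.1)^0 · (7.8/14.1)^3 ≈ 0.1693.

0.1693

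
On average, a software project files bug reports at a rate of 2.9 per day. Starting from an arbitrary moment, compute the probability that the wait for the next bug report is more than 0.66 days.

0.1475

The wait for the next event is exponential with rate λ = 2.9 per day.
P(T > 0.66) = e^(−λt) = e^(−2.9 × 0.66) = e^(−1.914) ≈ 0.1475.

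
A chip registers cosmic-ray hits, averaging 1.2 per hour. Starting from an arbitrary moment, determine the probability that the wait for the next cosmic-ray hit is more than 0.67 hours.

0.4475

The wait for the next event is exponential with rate λ = 1.2 per hour.
P(T > 0.67) = e^(−λt) = e^(−1.2 × 0.67) = e^(−0.804) ≈ 0.4475.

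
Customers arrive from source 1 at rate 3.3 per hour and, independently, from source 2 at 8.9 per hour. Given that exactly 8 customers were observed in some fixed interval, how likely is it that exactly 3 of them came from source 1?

Given the total, each event is independently from source 1 with probability p = λ_1/(λ_1+λ_2) = 3.3/12.2 ≈ 0.2705.
So K ~ Binomial(8, 3.3/12.2): P(K = 3) = C(8,3) · (3.3/12.2)^3 · (8.9/12.2)^5 ≈ 0.2290.

0.2290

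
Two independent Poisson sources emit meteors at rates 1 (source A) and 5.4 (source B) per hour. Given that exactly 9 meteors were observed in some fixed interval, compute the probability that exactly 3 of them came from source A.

Given the total, each event is independently from source A with probability p = λ_A/(λ_A+λ_B) = 1/6.4 ≈ 0.1562.
So K ~ Binomial(9, 1/6.4): P(K = 3) = C(9,3) · (1/6.4)^3 · (5.4/6.4)^6 ≈ 0.1156.

0.1156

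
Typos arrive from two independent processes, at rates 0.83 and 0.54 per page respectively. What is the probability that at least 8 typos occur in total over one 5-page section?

0.3789

Independent Poisson processes superpose: combined rate λ = 0.83 + 0.54 = 1.37 per page.
Over the interval, μ = 1.37 × 5 = 6.85 (a 5-page section = 5 pages).
P(N ≥ 8) = 1 − P(N ≤ 7) ≈ 0.3789.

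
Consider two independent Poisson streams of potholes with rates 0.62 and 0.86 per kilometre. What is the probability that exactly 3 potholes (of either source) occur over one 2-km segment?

0.2240

Independent Poisson processes superpose: combined rate λ = 0.62 + 0.86 = 1.48 per kilometre.
Over the interval, μ = 1.48 × 2 = 2.96 (a 2-km segment = 2 kilometres).
P(N = 3) = e^(−2.96) · 2.96^3/3! ≈ 0.2240.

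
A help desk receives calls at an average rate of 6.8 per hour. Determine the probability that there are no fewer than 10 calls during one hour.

With mean μ = 6.8 per hour,
P(N ≥ 10) = 1 − P(N ≤ 9) = 1 − Σ_{j=0}^{9} e^(−μ) μ^j/j! ≈ 0.1498.

0.1498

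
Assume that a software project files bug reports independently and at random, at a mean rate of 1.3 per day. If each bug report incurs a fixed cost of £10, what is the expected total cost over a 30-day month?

E[N] = 1.3 × 30 = 39 (a 30-day month = 30 days); E[cost] = 39 × £10 = £390.

£390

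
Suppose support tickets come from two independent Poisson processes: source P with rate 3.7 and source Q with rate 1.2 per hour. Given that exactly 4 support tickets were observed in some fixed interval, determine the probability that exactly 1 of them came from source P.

Given the total, each event is independently from source P with probability p = λ_P/(λ_P+λ_Q) = 3.7/4.9 ≈ 0.7551.
So K ~ Binomial(4, 3.7/4.9): P(K = 1) = C(4,1) · (3.7/4.9)^1 · (1.2/4.9)^3 ≈ 0.0444.

0.0444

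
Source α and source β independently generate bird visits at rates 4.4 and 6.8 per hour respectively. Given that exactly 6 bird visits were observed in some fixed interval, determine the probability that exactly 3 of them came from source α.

Given the total, each event is independently from source α with probability p = λ_α/(λ_α+λ_β) = 4.4/11.2 ≈ 0.3929.
So K ~ Binomial(6, 4.4/11.2): P(K = 3) = C(6,3) · (4.4/11.2)^3 · (6.8/11.2)^3 ≈ 0.2714.

0.2714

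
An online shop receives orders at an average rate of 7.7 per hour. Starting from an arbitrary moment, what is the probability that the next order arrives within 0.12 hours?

Inter-arrival times are exponential with rate λ = 7.7 per hour.
P(T ≤ 0.12) = 1 − e^(−λt) = 1 − e^(−7.7 × 0.12) = 1 − e^(−0.924) ≈ 0.6031.

0.6031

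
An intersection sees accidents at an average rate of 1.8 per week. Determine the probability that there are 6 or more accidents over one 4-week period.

0.7241

Over the interval, μ = 1.8 × 4 = 7.2 (a 4-week period = 4 weeks).
P(N ≥ 6) = 1 − P(N ≤ 5) = 1 − Σ_{j=0}^{5} e^(−μ) μ^j/j! ≈ 0.7241.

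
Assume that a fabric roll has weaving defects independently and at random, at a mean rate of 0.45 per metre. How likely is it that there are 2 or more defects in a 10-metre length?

Over the interval, μ = 0.45 × 10 = 4.5 (a 10-metre length = 10 metres).
P(N ≥ 2) = 1 − P(N ≤ 1) = 1 − Σ_{j=0}^{1} e^(−μ) μ^j/j! ≈ 0.9389.

0.9389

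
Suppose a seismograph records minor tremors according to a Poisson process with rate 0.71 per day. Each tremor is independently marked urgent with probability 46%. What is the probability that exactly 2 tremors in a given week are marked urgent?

0.2657

Thinning: the tremors that are marked urgent themselves form a Poisson process with rate 0.46 × 0.71 = 0.3266 per day.
Over the interval, μ = 0.3266 × 7 = 2.2862 (a week = 7 days).
P(N = 2) = e^(−2.2862) · 2.2862^2/2! ≈ 0.2657.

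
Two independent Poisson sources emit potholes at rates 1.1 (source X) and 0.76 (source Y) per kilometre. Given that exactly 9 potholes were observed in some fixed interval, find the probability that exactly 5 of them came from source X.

Given the total, each event is independently from source X with probability p = λ_X/(λ_X+λ_Y) = 1.1/1.86 ≈ 0.5914.
So K ~ Binomial(9, 1.1/1.86): P(K = 5) = C(9,5) · (1.1/1.86)^5 · (0.76/1.86)^4 ≈ 0.2541.

0.2541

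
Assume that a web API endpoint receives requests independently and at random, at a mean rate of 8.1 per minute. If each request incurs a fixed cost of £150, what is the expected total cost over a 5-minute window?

£6075

E[N] = 8.1 × 5 = 40.5 (a 5-minute window = 5 minutes); E[cost] = 40.5 × £150 = £6075.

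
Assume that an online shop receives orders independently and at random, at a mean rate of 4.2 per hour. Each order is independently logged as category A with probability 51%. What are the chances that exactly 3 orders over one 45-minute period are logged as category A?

0.1386

Thinning: the orders that are logged as category A themselves form a Poisson process with rate 0.51 × 4.2 = 2.142 per hour.
Over the interval, μ = 2.142 × 0.75 = 1.6065 (a 45-minute period = 0.75 hours).
P(N = 3) = e^(−1.6065) · 1.6065^3/3! ≈ 0.1386.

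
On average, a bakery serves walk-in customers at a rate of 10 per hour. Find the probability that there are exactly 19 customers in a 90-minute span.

Over the interval, μ = 10 × 1.5 = 15 (a 90-minute span = 1.5 hours).
P(N = 19) = e^(−μ) μ^19/19! = e^(−15) · 15^19/121645100408832000 ≈ 0.0557.

0.0557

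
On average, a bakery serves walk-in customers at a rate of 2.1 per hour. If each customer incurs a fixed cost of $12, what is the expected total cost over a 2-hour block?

$50.4

E[N] = 2.1 × 2 = 4.2 (a 2-hour block = 2 hours); E[cost] = 4.2 × $12 = $50.4.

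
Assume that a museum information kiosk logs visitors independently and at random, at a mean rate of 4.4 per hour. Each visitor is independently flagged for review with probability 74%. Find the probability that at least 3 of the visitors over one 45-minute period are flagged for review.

Thinning: the visitors that are flagged for review themselves form a Poisson process with rate 0.74 × 4.4 = 3.256 per hour.
Over the interval, μ = 3.256 × 0.75 = 2.442 (a 45-minute period = 0.75 hours).
P(N ≥ 3) = 1 − P(N ≤ 2) ≈ 0.4412.

0.4412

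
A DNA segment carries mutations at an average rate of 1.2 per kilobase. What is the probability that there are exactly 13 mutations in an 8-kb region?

0.0640

Over the interval, μ = 1.2 × 8 = 9.6 (an 8-kb region = 8 kilobases).
P(N = 13) = e^(−μ) μ^13/13! = e^(−9.6) · 9.6^13/6227020800 ≈ 0.0640.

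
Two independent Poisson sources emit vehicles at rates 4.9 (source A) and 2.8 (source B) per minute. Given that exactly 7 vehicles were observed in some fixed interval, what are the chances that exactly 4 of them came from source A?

Given the total, each event is independently from source A with probability p = λ_A/(λ_A+λ_B) = 4.9/7.7 ≈ 0.6364.
So K ~ Binomial(7, 4.9/7.7): P(K = 4) = C(7,4) · (4.9/7.7)^4 · (2.8/7.7)^3 ≈ 0.2760.

0.2760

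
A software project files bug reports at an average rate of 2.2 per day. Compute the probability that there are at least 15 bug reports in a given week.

Over the interval, μ = 2.2 × 7 = 15.4 (a week = 7 days).
P(N ≥ 15) = 1 − P(N ≤ 14) = 1 − Σ_{j=0}^{14} e^(−μ) μ^j/j! ≈ 0.5747.

0.5747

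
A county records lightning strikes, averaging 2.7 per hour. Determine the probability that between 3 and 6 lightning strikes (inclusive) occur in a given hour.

With mean μ = 2.7 per hour,
P(3 ≤ N ≤ 6) = Σ_{j=3}^{6} e^(−2.7) · 2.7^j/j! ≈ 0.4858.

0.4858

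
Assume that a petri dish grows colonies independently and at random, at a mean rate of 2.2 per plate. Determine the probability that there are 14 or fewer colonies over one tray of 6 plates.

0.6546

Over the interval, μ = 2.2 × 6 = 13.2 (a tray of 6 plates = 6 plates).
P(N ≤ 14) = Σ_{j=0}^{14} e^(−μ) μ^j/j! ≈ 0.6546.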